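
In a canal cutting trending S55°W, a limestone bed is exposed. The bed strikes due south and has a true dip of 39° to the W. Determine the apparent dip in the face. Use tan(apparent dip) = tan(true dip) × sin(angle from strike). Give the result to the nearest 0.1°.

33.6°

The section lies 55° from the strike.
tan α = tan 39° × sin 55° = 0.8098 × 0.8192 = 0.6633
apparent dip = arctan 0.6633 = 33.56°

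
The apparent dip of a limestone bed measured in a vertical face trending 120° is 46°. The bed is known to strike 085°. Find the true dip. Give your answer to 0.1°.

The section is 35° from the strike.
tan δ = tan α / sin β = tan 46° / sin 35° = 1.0355 / 0.5736 = 1.8054
δ = arctan(1.8054) = 61.02°

61.0°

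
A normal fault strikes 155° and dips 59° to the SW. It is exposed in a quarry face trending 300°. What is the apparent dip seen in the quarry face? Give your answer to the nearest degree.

44°

The strike is 155° and the section trends 300°; the acute angle between them is β = 35°.
tan α = tan 59° × sin 35° = 1.6643 × 0.5736 = 0.9546
α = arctan(0.9546) = 43.67°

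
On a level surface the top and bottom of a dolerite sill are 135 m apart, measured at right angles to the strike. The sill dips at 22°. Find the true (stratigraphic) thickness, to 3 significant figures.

True thickness t = w · sin(dip) = 135 × sin 22°
t = 135 × 0.3746 = 50.572 m

50.6 m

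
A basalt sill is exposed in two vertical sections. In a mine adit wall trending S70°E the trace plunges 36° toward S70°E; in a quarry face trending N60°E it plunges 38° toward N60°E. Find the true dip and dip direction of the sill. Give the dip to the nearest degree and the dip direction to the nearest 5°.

true dip 40°, dip direction 080°

Each apparent-dip line lies in the plane. As unit vectors (x east, y north, z up), v₁ plunges 36°→S70°E and v₂ plunges 38°→N60°E.
The plane normal is n = v₁ × v₂ ∝ (0.402, 0.067, 0.488).
Dip δ = arctan(|n_h|/n_z) = arctan(0.407/0.488) = 39.8°.
Dip direction = azimuth of (n_x, n_y) = atan2(0.402, 0.067) = 81°.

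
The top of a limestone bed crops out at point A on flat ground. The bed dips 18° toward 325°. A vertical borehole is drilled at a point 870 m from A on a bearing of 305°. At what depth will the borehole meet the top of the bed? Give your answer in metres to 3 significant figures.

266 m

The hole lies 20° from the dip direction, so the down-dip offset is 870 × cos 20° = 817.53 m.
Depth = down-dip offset × tan(dip) = 817.53 × tan 18° = 817.53 × 0.3249
Depth = 265.63 m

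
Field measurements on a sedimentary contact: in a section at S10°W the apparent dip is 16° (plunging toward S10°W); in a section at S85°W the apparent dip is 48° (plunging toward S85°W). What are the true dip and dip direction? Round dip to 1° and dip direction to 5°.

true dip 48°, dip direction 265°

Each apparent-dip line lies in the plane. As unit vectors (x east, y north, z up), v₁ plunges 16°→S10°W and v₂ plunges 48°→S85°W.
The plane normal is n = v₁ × v₂ ∝ (-0.687, -0.060, 0.621).
Dip δ = arctan(|n_h|/n_z) = arctan(0.690/0.621) = 48.0°.
Dip direction = atan2(-0.687, -0.060) = 265° (azimuth of n's horizontal projection).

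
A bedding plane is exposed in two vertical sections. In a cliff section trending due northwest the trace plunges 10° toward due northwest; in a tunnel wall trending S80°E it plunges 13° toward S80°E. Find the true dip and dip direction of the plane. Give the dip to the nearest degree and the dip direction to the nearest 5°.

Represent each trace as a vector plunging at its apparent dip toward its trend (east-north-up frame): v₁ = (-0.696, 0.696, -0.174), v₂ = (0.960, -0.169, -0.225).
Cross product v₁ × v₂ gives the pole to the plane: n ∝ (0.186, 0.323, 0.550).
Dip δ = arctan(|n_h|/n_z) = arctan(0.373/0.550) = 34.1°.
Dip direction = atan2(0.186, 0.323) = 30° (azimuth of n's horizontal projection).

true dip 34°, dip direction 030°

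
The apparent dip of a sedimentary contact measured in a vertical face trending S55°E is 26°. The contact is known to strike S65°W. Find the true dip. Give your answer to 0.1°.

β = acute angle between strike S65°W and section S55°E = 60°.
tan(true dip) = tan 26° / sin 60° = 0.5632
δ = arctan(0.5632) = 29.39°

29.4°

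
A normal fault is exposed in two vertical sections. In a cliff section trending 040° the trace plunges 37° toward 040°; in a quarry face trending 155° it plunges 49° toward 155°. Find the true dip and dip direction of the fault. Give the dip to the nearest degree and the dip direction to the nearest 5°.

The two traces are lines in the plane: v₁ = (sin 40°·cos 37°, cos 40°·cos 37°, −sin 37°), v₂ = (sin 155°·cos 49°, cos 155°·cos 49°, −sin 49°).
The plane normal is n = v₁ × v₂ ∝ (0.820, -0.221, 0.475).
Dip δ = arctan(|n_h|/n_z) = arctan(0.849/0.475) = 60.8°.
Dip direction = azimuth of (n_x, n_y) = atan2(0.820, -0.221) = 105°.

true dip 61°, dip direction 105°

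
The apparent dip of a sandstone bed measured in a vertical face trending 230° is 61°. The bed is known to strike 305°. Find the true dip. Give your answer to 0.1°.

The section is 75° from the strike.
tan δ = tan α / sin β = tan 61° / sin 75° = 1.8040 / 0.9659 = 1.8677
true dip = arctan 1.8677 = 61.83°

61.8°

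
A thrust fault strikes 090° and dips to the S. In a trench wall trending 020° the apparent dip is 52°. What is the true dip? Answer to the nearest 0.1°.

53.7°

The section is 70° from the strike.
tan(true dip) = tan 52° / sin 70° = 1.3621
δ = arctan(1.3621) = 53.72°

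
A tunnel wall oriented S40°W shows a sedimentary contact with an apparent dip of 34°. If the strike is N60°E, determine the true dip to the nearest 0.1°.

63.1°

β = acute angle between strike N60°E and section S40°W = 20°.
tan(true dip) = tan 34° / sin 20° = 1.9721
true dip = arctan 1.9721 = 63.11°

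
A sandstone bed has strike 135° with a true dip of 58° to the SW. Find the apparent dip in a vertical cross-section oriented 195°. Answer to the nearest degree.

54°

Angle between strike (135°) and section (195°): β = 60°.
tan α = tan 58° × sin 60° = 1.6003 × 0.8660 = 1.3859
α = arctan(1.3859) = 54.19°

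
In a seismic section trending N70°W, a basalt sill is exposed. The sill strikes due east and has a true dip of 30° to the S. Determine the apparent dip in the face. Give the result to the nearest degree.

The strike is due east and the section trends N70°W; the acute angle between them is β = 20°.
tan α = tan 30° × sin 20° = 0.5774 × 0.3420 = 0.1975
apparent dip = arctan 0.1975 = 11.17°

11°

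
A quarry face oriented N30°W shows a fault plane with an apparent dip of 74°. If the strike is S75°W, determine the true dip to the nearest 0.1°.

74.5°

β = acute angle between strike S75°W and section N30°W = 75°.
tan(true dip) = tan 74° / sin 75° = 3.6104
δ = arctan(3.6104) = 74.52°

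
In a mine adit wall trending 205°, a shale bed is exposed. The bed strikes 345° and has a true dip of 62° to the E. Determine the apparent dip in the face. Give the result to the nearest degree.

50°

The section lies 40° from the strike.
tan α = tan 62° × sin 40° = 1.8807 × 0.6428 = 1.2089
α = arctan(1.2089) = 50.40°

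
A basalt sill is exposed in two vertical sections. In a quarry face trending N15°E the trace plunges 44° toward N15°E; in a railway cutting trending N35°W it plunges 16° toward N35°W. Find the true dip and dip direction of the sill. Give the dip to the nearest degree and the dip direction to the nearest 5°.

true dip 47°, dip direction 040°

The two traces are lines in the plane: v₁ = (sin 15°·cos 44°, cos 15°·cos 44°, −sin 44°), v₂ = (sin 325°·cos 16°, cos 325°·cos 16°, −sin 16°).
n = v₁ × v₂ = (0.355, 0.434, 0.530) (taken with n_z > 0).
Dip δ = arctan(|n_h|/n_z) = arctan(0.561/0.530) = 46.7°.
The horizontal component of n points toward azimuth atan2(n_x, n_y) = 39°, the dip direction.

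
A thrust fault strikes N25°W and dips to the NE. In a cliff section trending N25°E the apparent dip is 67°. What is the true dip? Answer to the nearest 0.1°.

72.0°

β = acute angle between strike N25°W and section N25°E = 50°.
tan δ = tan α / sin β = tan 67° / sin 50° = 2.3559 / 0.7660 = 3.0753
δ = arctan(3.0753) = 71.99°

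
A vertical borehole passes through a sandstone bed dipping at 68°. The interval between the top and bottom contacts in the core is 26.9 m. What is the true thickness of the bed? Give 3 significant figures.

True thickness t = h · cos(dip) = 26.9 × cos 68°
t = 26.9 × 0.3746 = 10.077 m

10.1 m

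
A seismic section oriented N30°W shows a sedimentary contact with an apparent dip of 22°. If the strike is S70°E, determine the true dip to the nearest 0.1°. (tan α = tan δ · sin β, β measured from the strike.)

32.2°

The section is 40° from the strike.
tan(true dip) = tan 22° / sin 40° = 0.6286
true dip = arctan 0.6286 = 32.15°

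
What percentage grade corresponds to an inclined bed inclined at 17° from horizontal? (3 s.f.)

grade % = 100 × tan 17° = 100 × 0.3057

30.6%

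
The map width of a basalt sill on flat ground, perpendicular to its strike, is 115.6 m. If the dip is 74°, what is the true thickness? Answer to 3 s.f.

True thickness t = w · sin(dip) = 115.6 × sin 74°
t = 115.6 × 0.9613 = 111.122 m

111 m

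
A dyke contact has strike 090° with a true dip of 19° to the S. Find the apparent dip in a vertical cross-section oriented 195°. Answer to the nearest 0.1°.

Angle between strike (090°) and section (195°): β = 75°.
tan(apparent dip) = tan 19° · sin 75° = 0.3326
α = arctan(0.3326) = 18.40°

18.4°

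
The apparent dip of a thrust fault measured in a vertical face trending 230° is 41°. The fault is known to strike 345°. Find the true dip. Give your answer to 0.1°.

The section is 65° from the strike.
tan(true dip) = tan 41° / sin 65° = 0.9592
true dip = arctan 0.9592 = 43.81°

43.8°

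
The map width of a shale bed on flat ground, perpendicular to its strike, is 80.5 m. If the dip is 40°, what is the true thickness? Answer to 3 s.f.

51.7 m

True thickness t = w · sin(dip) = 80.5 × sin 40°
t = 80.5 × 0.6428 = 51.744 m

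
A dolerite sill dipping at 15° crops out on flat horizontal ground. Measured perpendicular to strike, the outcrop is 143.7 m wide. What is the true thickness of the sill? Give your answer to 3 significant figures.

37.2 m

True thickness t = w · sin(dip) = 143.7 × sin 15°
t = 143.7 × 0.2588 = 37.192 m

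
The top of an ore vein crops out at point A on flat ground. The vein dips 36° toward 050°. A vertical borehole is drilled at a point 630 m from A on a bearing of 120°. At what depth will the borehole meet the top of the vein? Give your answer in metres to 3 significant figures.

The hole lies 70° from the dip direction, so the down-dip offset is 630 × cos 70° = 215.47 m.
Depth = down-dip offset × tan(dip) = 215.47 × tan 36° = 215.47 × 0.7265
Depth = 156.55 m

157 m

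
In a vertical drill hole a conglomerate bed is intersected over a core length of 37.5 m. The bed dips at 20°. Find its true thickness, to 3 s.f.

True thickness t = h · cos(dip) = 37.5 × cos 20°
t = 37.5 × 0.9397 = 35.238 m

35.2 m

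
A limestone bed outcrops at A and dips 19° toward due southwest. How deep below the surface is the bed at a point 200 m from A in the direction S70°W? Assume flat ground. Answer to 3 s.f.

62.4 m

The hole lies 25° from the dip direction, so the down-dip offset is 200 × cos 25° = 181.26 m.
Depth = down-dip offset × tan(dip) = 181.26 × tan 19° = 181.26 × 0.3443
Depth = 62.41 m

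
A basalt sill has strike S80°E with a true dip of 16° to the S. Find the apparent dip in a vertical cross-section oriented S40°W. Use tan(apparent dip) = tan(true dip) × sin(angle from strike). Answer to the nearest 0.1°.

The section lies 60° from the strike.
tan(apparent dip) = tan 16° · sin 60° = 0.2483
α = arctan(0.2483) = 13.95°

13.9°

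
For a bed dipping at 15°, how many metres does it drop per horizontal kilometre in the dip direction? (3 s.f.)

drop per km = 1000 × tan 15° = 1000 × 0.2679

268 m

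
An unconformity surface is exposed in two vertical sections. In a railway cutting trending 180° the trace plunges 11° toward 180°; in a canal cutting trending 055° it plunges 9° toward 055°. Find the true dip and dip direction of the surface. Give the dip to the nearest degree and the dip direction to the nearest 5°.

Each apparent-dip line lies in the plane. As unit vectors (x east, y north, z up), v₁ plunges 11°→180° and v₂ plunges 9°→055°.
n = v₁ × v₂ = (0.262, -0.154, 0.794) (taken with n_z > 0).
Dip δ = arctan(|n_h|/n_z) = arctan(0.304/0.794) = 20.9°.
Dip direction = atan2(0.262, -0.154) = 121° (azimuth of n's horizontal projection).

true dip 21°, dip direction 120°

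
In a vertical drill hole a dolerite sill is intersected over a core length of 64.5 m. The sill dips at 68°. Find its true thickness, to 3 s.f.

24.2 m

True thickness t = h · cos(dip) = 64.5 × cos 68°
t = 64.5 × 0.3746 = 24.162 m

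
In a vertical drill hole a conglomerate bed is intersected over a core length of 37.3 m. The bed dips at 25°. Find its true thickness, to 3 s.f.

33.8 m

True thickness t = h · cos(dip) = 37.3 × cos 25°
t = 37.3 × 0.9063 = 33.805 m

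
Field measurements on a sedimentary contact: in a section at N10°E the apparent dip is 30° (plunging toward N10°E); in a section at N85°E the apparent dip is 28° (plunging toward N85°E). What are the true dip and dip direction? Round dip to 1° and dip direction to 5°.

Each apparent-dip line lies in the plane. As unit vectors (x east, y north, z up), v₁ plunges 30°→N10°E and v₂ plunges 28°→N85°E.
n = v₁ × v₂ = (0.362, 0.369, 0.739) (taken with n_z > 0).
Dip δ = arctan(|n_h|/n_z) = arctan(0.517/0.739) = 35.0°.
The horizontal component of n points toward azimuth atan2(n_x, n_y) = 44°, the dip direction.

true dip 35°, dip direction 045°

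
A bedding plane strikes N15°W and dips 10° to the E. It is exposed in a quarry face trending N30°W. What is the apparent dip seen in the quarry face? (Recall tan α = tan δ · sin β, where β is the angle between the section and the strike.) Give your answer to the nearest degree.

3°

The strike is N15°W and the section trends N30°W; the acute angle between them is β = 15°.
tan(apparent dip) = tan 10° · sin 15° = 0.0456
apparent dip = arctan 0.0456 = 2.61°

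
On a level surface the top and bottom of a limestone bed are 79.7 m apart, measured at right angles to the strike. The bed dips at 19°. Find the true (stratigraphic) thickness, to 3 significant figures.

True thickness t = w · sin(dip) = 79.7 × sin 19°
t = 79.7 × 0.3256 = 25.948 m

25.9 m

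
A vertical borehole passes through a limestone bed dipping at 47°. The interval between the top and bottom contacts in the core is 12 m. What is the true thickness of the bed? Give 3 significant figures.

8.18 m

True thickness t = h · cos(dip) = 12 × cos 47°
t = 12 × 0.6820 = 8.184 m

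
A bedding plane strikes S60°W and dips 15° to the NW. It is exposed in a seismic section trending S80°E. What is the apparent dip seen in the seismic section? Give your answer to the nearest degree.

10°

Angle between strike (S60°W) and section (S80°E): β = 40°.
tan(apparent dip) = tan 15° · sin 40° = 0.1722
apparent dip = arctan 0.1722 = 9.77°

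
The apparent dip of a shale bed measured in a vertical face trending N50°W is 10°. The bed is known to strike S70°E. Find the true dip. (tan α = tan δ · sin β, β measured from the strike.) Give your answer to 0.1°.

β = acute angle between strike S70°E and section N50°W = 20°.
tan(true dip) = tan 10° / sin 20° = 0.5155
true dip = arctan 0.5155 = 27.27°

27.3°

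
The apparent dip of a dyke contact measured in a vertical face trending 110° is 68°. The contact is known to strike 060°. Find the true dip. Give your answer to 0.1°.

β = acute angle between strike 060° and section 110° = 50°.
tan δ = tan α / sin β = tan 68° / sin 50° = 2.4751 / 0.7660 = 3.2310
δ = arctan(3.2310) = 72.80°

72.8°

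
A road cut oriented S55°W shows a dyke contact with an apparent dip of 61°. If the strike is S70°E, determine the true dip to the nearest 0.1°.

65.6°

The section is 55° from the strike.
tan(true dip) = tan 61° / sin 55° = 2.2023
true dip = arctan 2.2023 = 65.58°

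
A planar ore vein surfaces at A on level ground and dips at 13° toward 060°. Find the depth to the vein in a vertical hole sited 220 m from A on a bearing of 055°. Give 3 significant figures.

The hole lies 5° from the dip direction, so the down-dip offset is 220 × cos 5° = 219.16 m.
Depth = down-dip offset × tan(dip) = 219.16 × tan 13° = 219.16 × 0.2309
Depth = 50.60 m

50.6 m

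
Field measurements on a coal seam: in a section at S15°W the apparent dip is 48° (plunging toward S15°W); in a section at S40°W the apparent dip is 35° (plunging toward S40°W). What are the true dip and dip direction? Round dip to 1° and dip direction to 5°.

true dip 53°, dip direction 160°

Represent each trace as a vector plunging at its apparent dip toward its trend (east-north-up frame): v₁ = (-0.173, -0.646, -0.743), v₂ = (-0.527, -0.628, -0.574).
The plane normal is n = v₁ × v₂ ∝ (0.096, -0.292, 0.232).
True dip = arccos(n_z / |n|) = arccos(0.6020) = 53.0°.
Dip direction = azimuth of (n_x, n_y) = atan2(0.096, -0.292) = 162°.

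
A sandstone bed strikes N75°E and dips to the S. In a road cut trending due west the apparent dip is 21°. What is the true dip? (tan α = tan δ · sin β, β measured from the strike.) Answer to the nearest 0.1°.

The section is 15° from the strike.
tan(true dip) = tan 21° / sin 15° = 1.4831
δ = arctan(1.4831) = 56.01°

56.0°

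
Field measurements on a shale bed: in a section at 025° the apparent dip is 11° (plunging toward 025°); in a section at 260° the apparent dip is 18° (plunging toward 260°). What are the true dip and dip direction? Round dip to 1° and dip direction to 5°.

true dip 30°, dip direction 315°

Each apparent-dip line lies in the plane. As unit vectors (x east, y north, z up), v₁ plunges 11°→025° and v₂ plunges 18°→260°.
The plane normal is n = v₁ × v₂ ∝ (-0.306, 0.307, 0.765).
Dip δ = arctan(|n_h|/n_z) = arctan(0.434/0.765) = 29.6°.
Dip direction = azimuth of (n_x, n_y) = atan2(-0.306, 0.307) = 315°.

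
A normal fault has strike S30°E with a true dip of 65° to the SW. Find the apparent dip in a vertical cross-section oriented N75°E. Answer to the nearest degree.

Angle between strike (S30°E) and section (N75°E): β = 75°.
tan α = tan 65° × sin 75° = 2.1445 × 0.9659 = 2.0714
apparent dip = arctan 2.0714 = 64.23°

64°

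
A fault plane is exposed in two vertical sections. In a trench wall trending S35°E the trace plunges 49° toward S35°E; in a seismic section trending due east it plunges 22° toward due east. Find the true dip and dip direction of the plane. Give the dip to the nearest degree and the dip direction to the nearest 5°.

Each apparent-dip line lies in the plane. As unit vectors (x east, y north, z up), v₁ plunges 49°→S35°E and v₂ plunges 22°→due east.
The plane normal is n = v₁ × v₂ ∝ (0.201, -0.559, 0.498).
tan δ = √(n_x²+n_y²)/n_z = 0.594/0.498, so δ = 50.0°.
Dip direction = azimuth of (n_x, n_y) = atan2(0.201, -0.559) = 160°.

true dip 50°, dip direction 160°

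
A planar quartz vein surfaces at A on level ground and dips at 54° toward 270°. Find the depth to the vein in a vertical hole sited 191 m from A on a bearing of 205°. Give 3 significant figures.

111 m

The hole lies 65° from the dip direction, so the down-dip offset is 191 × cos 65° = 80.72 m.
Depth = down-dip offset × tan(dip) = 80.72 × tan 54° = 80.72 × 1.3764
Depth = 111.10 m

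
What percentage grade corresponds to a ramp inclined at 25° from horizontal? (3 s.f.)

46.6%

grade % = 100 × tan 25° = 100 × 0.4663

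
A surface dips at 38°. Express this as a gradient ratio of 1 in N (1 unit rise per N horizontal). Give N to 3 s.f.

1 : N means tan θ = 1/N, so N = 1/tan 38° = 1/0.7813

1 in 1.28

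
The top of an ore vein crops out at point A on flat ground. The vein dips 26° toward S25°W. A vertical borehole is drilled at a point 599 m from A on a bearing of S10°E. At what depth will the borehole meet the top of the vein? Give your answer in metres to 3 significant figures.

The hole lies 35° from the dip direction, so the down-dip offset is 599 × cos 35° = 490.67 m.
Depth = down-dip offset × tan(dip) = 490.67 × tan 26° = 490.67 × 0.4877
Depth = 239.32 m

239 m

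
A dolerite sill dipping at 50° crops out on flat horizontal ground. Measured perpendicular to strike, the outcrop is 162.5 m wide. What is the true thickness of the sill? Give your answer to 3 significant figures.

124 m

True thickness t = w · sin(dip) = 162.5 × sin 50°
t = 162.5 × 0.7660 = 124.482 m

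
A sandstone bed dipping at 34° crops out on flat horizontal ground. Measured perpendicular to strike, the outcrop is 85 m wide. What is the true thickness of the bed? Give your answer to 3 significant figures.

True thickness t = w · sin(dip) = 85 × sin 34°
t = 85 × 0.5592 = 47.531 m

47.5 m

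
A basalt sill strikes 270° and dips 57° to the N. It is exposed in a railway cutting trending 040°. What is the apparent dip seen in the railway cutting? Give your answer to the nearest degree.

50°

The strike is 270° and the section trends 040°; the acute angle between them is β = 50°.
tan(apparent dip) = tan 57° · sin 50° = 1.1796
apparent dip = arctan 1.1796 = 49.71°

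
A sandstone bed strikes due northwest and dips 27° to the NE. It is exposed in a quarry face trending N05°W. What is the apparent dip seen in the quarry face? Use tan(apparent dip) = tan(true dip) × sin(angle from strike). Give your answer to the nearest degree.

Angle between strike (due northwest) and section (N05°W): β = 40°.
tan(apparent dip) = tan 27° · sin 40° = 0.3275
apparent dip = arctan 0.3275 = 18.13°

18°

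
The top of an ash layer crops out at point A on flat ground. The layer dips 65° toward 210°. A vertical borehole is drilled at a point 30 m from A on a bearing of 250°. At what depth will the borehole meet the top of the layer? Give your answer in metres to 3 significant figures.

49.3 m

The hole lies 40° from the dip direction, so the down-dip offset is 30 × cos 40° = 22.98 m.
Depth = down-dip offset × tan(dip) = 22.98 × tan 65° = 22.98 × 2.1445
Depth = 49.28 m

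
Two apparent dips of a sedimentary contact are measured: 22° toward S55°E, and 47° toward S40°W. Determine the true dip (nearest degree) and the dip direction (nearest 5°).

Each apparent-dip line lies in the plane. As unit vectors (x east, y north, z up), v₁ plunges 22°→S55°E and v₂ plunges 47°→S40°W.
Cross product v₁ × v₂ gives the pole to the plane: n ∝ (-0.193, -0.720, 0.630).
tan δ = √(n_x²+n_y²)/n_z = 0.745/0.630, so δ = 49.8°.
Dip direction = azimuth of (n_x, n_y) = atan2(-0.193, -0.720) = 195°.

true dip 50°, dip direction 195°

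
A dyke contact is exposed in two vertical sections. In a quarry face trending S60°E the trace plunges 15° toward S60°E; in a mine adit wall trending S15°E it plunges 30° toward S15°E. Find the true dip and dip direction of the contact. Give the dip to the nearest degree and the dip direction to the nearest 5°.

true dip 31°, dip direction 185°

Represent each trace as a vector plunging at its apparent dip toward its trend (east-north-up frame): v₁ = (0.837, -0.483, -0.259), v₂ = (0.224, -0.837, -0.500).
The plane normal is n = v₁ × v₂ ∝ (-0.025, -0.360, 0.592).
True dip = arccos(n_z / |n|) = arccos(0.8535) = 31.4°.
The horizontal component of n points toward azimuth atan2(n_x, n_y) = 184°, the dip direction.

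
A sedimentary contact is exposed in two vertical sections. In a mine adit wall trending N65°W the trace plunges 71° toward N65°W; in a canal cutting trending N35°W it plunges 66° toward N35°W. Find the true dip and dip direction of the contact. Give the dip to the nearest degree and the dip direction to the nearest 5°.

true dip 71°, dip direction 285°

The two traces are lines in the plane: v₁ = (sin 295°·cos 71°, cos 295°·cos 71°, −sin 71°), v₂ = (sin 325°·cos 66°, cos 325°·cos 66°, −sin 66°).
Cross product v₁ × v₂ gives the pole to the plane: n ∝ (-0.189, 0.049, 0.066).
Dip δ = arctan(|n_h|/n_z) = arctan(0.196/0.066) = 71.3°.
The horizontal component of n points toward azimuth atan2(n_x, n_y) = 285°, the dip direction.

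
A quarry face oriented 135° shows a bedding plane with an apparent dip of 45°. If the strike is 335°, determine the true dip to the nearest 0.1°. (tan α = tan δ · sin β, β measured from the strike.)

71.1°

The section is 20° from the strike.
tan δ = tan α / sin β = tan 45° / sin 20° = 1.0000 / 0.3420 = 2.9238
δ = arctan(2.9238) = 71.12°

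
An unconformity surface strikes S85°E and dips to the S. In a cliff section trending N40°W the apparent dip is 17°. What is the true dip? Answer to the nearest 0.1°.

β = acute angle between strike S85°E and section N40°W = 45°.
tan δ = tan α / sin β = tan 17° / sin 45° = 0.3057 / 0.7071 = 0.4324
true dip = arctan 0.4324 = 23.38°

23.4°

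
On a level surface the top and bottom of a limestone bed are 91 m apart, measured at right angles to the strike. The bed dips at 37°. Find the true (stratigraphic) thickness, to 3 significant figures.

54.8 m

True thickness t = w · sin(dip) = 91 × sin 37°
t = 91 × 0.6018 = 54.765 m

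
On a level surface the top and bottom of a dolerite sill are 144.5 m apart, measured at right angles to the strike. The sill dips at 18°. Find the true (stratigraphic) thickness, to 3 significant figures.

44.7 m

True thickness t = w · sin(dip) = 144.5 × sin 18°
t = 144.5 × 0.3090 = 44.653 m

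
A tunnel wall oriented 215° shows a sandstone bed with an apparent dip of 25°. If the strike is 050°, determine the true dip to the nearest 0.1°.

61.0°

The section is 15° from the strike.
tan δ = tan α / sin β = tan 25° / sin 15° = 0.4663 / 0.2588 = 1.8017
true dip = arctan 1.8017 = 60.97°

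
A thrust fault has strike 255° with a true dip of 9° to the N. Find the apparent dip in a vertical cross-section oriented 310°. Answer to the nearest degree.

Angle between strike (255°) and section (310°): β = 55°.
tan(apparent dip) = tan 9° · sin 55° = 0.1297
apparent dip = arctan 0.1297 = 7.39°

7°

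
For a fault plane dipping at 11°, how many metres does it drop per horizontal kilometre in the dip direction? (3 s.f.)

194 m

drop per km = 1000 × tan 11° = 1000 × 0.1944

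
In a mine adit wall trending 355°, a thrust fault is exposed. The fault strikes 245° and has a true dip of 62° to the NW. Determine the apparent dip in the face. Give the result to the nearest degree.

The strike is 245° and the section trends 355°; the acute angle between them is β = 70°.
tan(apparent dip) = tan 62° · sin 70° = 1.7673
apparent dip = arctan 1.7673 = 60.50°

60°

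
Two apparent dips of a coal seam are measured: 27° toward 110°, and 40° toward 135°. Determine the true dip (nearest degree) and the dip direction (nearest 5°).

Represent each trace as a vector plunging at its apparent dip toward its trend (east-north-up frame): v₁ = (0.837, -0.305, -0.454), v₂ = (0.542, -0.542, -0.643).
n = v₁ × v₂ = (0.050, -0.292, 0.288) (taken with n_z > 0).
Dip δ = arctan(|n_h|/n_z) = arctan(0.297/0.288) = 45.8°.
Dip direction = atan2(0.050, -0.292) = 170° (azimuth of n's horizontal projection).

true dip 46°, dip direction 170°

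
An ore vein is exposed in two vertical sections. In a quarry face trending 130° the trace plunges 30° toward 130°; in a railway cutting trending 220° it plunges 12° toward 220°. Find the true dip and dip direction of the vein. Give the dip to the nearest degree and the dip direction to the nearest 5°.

true dip 32°, dip direction 150°

Each apparent-dip line lies in the plane. As unit vectors (x east, y north, z up), v₁ plunges 30°→130° and v₂ plunges 12°→220°.
The plane normal is n = v₁ × v₂ ∝ (0.259, -0.452, 0.847).
True dip = arccos(n_z / |n|) = arccos(0.8517) = 31.6°.
The horizontal component of n points toward azimuth atan2(n_x, n_y) = 150°, the dip direction.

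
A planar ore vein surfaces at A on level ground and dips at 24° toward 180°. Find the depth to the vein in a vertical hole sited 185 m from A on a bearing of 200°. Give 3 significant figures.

77.4 m

The hole lies 20° from the dip direction, so the down-dip offset is 185 × cos 20° = 173.84 m.
Depth = down-dip offset × tan(dip) = 173.84 × tan 24° = 173.84 × 0.4452
Depth = 77.40 m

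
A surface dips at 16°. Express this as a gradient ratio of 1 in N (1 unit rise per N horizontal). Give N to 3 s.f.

1 : N means tan θ = 1/N, so N = 1/tan 16° = 1/0.2867

1 in 3.49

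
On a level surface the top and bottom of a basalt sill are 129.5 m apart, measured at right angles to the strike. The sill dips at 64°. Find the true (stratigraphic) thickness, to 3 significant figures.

True thickness t = w · sin(dip) = 129.5 × sin 64°
t = 129.5 × 0.8988 = 116.394 m

116 m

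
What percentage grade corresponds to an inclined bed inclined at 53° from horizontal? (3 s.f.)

grade % = 100 × tan 53° = 100 × 1.3270

133%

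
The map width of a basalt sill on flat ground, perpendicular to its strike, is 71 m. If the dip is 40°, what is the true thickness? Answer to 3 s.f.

True thickness t = w · sin(dip) = 71 × sin 40°
t = 71 × 0.6428 = 45.638 m

45.6 m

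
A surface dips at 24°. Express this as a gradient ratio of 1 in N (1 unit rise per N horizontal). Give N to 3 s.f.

1 : N means tan θ = 1/N, so N = 1/tan 24° = 1/0.4452

1 in 2.25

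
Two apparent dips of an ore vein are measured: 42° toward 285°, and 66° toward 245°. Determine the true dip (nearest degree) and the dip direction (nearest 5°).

true dip 69°, dip direction 215°

Represent each trace as a vector plunging at its apparent dip toward its trend (east-north-up frame): v₁ = (-0.718, 0.192, -0.669), v₂ = (-0.369, -0.172, -0.914).
Cross product v₁ × v₂ gives the pole to the plane: n ∝ (-0.291, -0.409, 0.194).
tan δ = √(n_x²+n_y²)/n_z = 0.502/0.194, so δ = 68.8°.
The horizontal component of n points toward azimuth atan2(n_x, n_y) = 215°, the dip direction.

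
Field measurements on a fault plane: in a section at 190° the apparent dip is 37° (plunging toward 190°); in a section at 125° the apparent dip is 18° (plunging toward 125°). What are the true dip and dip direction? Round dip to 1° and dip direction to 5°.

The two traces are lines in the plane: v₁ = (sin 190°·cos 37°, cos 190°·cos 37°, −sin 37°), v₂ = (sin 125°·cos 18°, cos 125°·cos 18°, −sin 18°).
Cross product v₁ × v₂ gives the pole to the plane: n ∝ (-0.085, -0.512, 0.688).
tan δ = √(n_x²+n_y²)/n_z = 0.519/0.688, so δ = 37.0°.
Dip direction = azimuth of (n_x, n_y) = atan2(-0.085, -0.512) = 189°.

true dip 37°, dip direction 190°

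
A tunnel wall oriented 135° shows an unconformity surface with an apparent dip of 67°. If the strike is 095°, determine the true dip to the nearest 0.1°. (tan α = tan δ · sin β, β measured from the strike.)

The section is 40° from the strike.
tan δ = tan α / sin β = tan 67° / sin 40° = 2.3559 / 0.6428 = 3.6651
δ = arctan(3.6651) = 74.74°

74.7°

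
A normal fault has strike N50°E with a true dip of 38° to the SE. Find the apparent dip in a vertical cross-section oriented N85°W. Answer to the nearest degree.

29°

The strike is N50°E and the section trends N85°W; the acute angle between them is β = 45°.
tan α = tan 38° × sin 45° = 0.7813 × 0.7071 = 0.5525
α = arctan(0.5525) = 28.92°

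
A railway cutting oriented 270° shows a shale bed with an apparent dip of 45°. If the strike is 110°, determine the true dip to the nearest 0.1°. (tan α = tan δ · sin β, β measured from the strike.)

71.1°

The section is 20° from the strike.
tan(true dip) = tan 45° / sin 20° = 2.9238
δ = arctan(2.9238) = 71.12°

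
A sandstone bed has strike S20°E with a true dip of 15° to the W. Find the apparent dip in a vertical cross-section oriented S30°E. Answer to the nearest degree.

The strike is S20°E and the section trends S30°E; the acute angle between them is β = 10°.
tan(apparent dip) = tan 15° · sin 10° = 0.0465
apparent dip = arctan 0.0465 = 2.66°

3°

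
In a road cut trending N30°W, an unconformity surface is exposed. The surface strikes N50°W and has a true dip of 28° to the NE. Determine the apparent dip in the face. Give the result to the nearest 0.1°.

10.3°

The strike is N50°W and the section trends N30°W; the acute angle between them is β = 20°.
tan α = tan 28° × sin 20° = 0.5317 × 0.3420 = 0.1819
α = arctan(0.1819) = 10.31°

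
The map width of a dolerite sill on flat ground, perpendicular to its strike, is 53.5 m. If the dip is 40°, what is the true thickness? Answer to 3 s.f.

True thickness t = w · sin(dip) = 53.5 × sin 40°
t = 53.5 × 0.6428 = 34.389 m

34.4 m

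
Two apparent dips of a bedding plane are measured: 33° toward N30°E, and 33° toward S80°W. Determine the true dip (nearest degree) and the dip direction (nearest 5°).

Each apparent-dip line lies in the plane. As unit vectors (x east, y north, z up), v₁ plunges 33°→N30°E and v₂ plunges 33°→S80°W.
Cross product v₁ × v₂ gives the pole to the plane: n ∝ (-0.475, 0.678, 0.539).
True dip = arccos(n_z / |n|) = arccos(0.5454) = 56.9°.
Dip direction = azimuth of (n_x, n_y) = atan2(-0.475, 0.678) = 325°.

true dip 57°, dip direction 325°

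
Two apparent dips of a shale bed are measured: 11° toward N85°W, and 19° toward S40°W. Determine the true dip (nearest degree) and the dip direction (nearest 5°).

true dip 19°, dip direction 220°

Represent each trace as a vector plunging at its apparent dip toward its trend (east-north-up frame): v₁ = (-0.978, 0.086, -0.191), v₂ = (-0.608, -0.724, -0.326).
n = v₁ × v₂ = (-0.166, -0.202, 0.760) (taken with n_z > 0).
tan δ = √(n_x²+n_y²)/n_z = 0.262/0.760, so δ = 19.0°.
Dip direction = atan2(-0.166, -0.202) = 219° (azimuth of n's horizontal projection).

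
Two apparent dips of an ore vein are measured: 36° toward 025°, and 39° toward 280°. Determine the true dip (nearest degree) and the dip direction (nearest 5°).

true dip 52°, dip direction 330°

Represent each trace as a vector plunging at its apparent dip toward its trend (east-north-up frame): v₁ = (0.342, 0.733, -0.588), v₂ = (-0.765, 0.135, -0.629).
The plane normal is n = v₁ × v₂ ∝ (-0.382, 0.665, 0.607).
Dip δ = arctan(|n_h|/n_z) = arctan(0.767/0.607) = 51.6°.
Dip direction = atan2(-0.382, 0.665) = 330° (azimuth of n's horizontal projection).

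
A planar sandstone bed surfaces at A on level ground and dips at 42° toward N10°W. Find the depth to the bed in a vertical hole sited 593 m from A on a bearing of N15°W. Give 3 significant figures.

532 m

The hole lies 5° from the dip direction, so the down-dip offset is 593 × cos 5° = 590.74 m.
Depth = down-dip offset × tan(dip) = 590.74 × tan 42° = 590.74 × 0.9004
Depth = 531.91 m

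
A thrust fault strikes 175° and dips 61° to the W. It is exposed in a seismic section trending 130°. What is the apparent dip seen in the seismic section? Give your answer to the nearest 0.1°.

The strike is 175° and the section trends 130°; the acute angle between them is β = 45°.
tan(apparent dip) = tan 61° · sin 45° = 1.2757
apparent dip = arctan 1.2757 = 51.91°

51.9°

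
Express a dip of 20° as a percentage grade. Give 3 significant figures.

36.4%

grade % = 100 × tan 20° = 100 × 0.3640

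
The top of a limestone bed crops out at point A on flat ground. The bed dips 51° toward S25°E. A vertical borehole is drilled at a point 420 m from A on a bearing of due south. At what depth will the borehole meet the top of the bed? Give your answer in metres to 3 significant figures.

470 m

The hole lies 25° from the dip direction, so the down-dip offset is 420 × cos 25° = 380.65 m.
Depth = down-dip offset × tan(dip) = 380.65 × tan 51° = 380.65 × 1.2349
Depth = 470.06 m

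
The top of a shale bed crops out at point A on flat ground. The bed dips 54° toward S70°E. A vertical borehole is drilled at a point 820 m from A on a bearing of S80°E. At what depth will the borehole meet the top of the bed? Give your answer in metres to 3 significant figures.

1110 m

The hole lies 10° from the dip direction, so the down-dip offset is 820 × cos 10° = 807.54 m.
Depth = down-dip offset × tan(dip) = 807.54 × tan 54° = 807.54 × 1.3764
Depth = 1111.49 m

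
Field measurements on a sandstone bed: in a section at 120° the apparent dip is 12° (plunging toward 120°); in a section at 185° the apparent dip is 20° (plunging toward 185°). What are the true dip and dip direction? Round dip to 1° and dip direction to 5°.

true dip 20°, dip direction 175°

The two traces are lines in the plane: v₁ = (sin 120°·cos 12°, cos 120°·cos 12°, −sin 12°), v₂ = (sin 185°·cos 20°, cos 185°·cos 20°, −sin 20°).
The plane normal is n = v₁ × v₂ ∝ (0.027, -0.307, 0.833).
tan δ = √(n_x²+n_y²)/n_z = 0.308/0.833, so δ = 20.3°.
Dip direction = atan2(0.027, -0.307) = 175° (azimuth of n's horizontal projection).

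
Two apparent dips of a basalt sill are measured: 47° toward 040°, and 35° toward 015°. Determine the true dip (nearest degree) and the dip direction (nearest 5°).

Represent each trace as a vector plunging at its apparent dip toward its trend (east-north-up frame): v₁ = (0.438, 0.522, -0.731), v₂ = (0.212, 0.791, -0.574).
The plane normal is n = v₁ × v₂ ∝ (0.279, 0.096, 0.236).
Dip δ = arctan(|n_h|/n_z) = arctan(0.295/0.236) = 51.3°.
The horizontal component of n points toward azimuth atan2(n_x, n_y) = 71°, the dip direction.

true dip 51°, dip direction 070°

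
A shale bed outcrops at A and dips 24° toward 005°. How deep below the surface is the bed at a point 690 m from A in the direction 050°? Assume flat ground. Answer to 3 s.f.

217 m

The hole lies 45° from the dip direction, so the down-dip offset is 690 × cos 45° = 487.90 m.
Depth = down-dip offset × tan(dip) = 487.90 × tan 24° = 487.90 × 0.4452
Depth = 217.23 m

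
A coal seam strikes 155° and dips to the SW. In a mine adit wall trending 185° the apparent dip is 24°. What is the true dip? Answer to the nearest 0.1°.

β = acute angle between strike 155° and section 185° = 30°.
tan(true dip) = tan 24° / sin 30° = 0.8905
δ = arctan(0.8905) = 41.68°

41.7°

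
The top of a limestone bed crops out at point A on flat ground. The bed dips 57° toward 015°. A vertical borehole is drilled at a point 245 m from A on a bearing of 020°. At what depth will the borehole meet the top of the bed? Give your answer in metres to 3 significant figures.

The hole lies 5° from the dip direction, so the down-dip offset is 245 × cos 5° = 244.07 m.
Depth = down-dip offset × tan(dip) = 244.07 × tan 57° = 244.07 × 1.5399
Depth = 375.83 m

376 m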